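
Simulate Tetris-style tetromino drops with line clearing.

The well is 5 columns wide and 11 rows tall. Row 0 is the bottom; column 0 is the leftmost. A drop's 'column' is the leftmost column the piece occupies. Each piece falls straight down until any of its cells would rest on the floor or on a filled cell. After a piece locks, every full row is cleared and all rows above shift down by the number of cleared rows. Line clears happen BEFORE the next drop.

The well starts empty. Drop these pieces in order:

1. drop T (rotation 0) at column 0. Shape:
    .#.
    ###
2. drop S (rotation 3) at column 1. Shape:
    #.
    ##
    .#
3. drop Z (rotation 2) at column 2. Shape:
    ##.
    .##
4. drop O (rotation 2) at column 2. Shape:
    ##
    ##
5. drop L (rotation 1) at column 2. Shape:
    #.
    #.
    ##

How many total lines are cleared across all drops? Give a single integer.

Answer: 0

Derivation:
Drop 1: T rot0 at col 0 lands with bottom-row=0; cleared 0 line(s) (total 0); column heights now [1 2 1 0 0], max=2
Drop 2: S rot3 at col 1 lands with bottom-row=1; cleared 0 line(s) (total 0); column heights now [1 4 3 0 0], max=4
Drop 3: Z rot2 at col 2 lands with bottom-row=2; cleared 0 line(s) (total 0); column heights now [1 4 4 4 3], max=4
Drop 4: O rot2 at col 2 lands with bottom-row=4; cleared 0 line(s) (total 0); column heights now [1 4 6 6 3], max=6
Drop 5: L rot1 at col 2 lands with bottom-row=6; cleared 0 line(s) (total 0); column heights now [1 4 9 7 3], max=9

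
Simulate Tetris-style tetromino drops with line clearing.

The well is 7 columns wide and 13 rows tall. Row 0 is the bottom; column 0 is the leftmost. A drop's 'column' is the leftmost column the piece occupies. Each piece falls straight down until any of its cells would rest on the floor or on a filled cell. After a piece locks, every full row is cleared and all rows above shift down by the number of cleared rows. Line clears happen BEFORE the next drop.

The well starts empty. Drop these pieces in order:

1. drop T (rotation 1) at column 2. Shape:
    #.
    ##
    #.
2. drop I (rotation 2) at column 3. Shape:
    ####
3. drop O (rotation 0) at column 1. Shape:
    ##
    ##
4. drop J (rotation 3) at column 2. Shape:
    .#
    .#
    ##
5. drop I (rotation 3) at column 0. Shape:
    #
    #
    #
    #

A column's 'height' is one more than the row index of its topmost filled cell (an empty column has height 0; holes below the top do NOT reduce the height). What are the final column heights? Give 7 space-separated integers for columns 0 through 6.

Drop 1: T rot1 at col 2 lands with bottom-row=0; cleared 0 line(s) (total 0); column heights now [0 0 3 2 0 0 0], max=3
Drop 2: I rot2 at col 3 lands with bottom-row=2; cleared 0 line(s) (total 0); column heights now [0 0 3 3 3 3 3], max=3
Drop 3: O rot0 at col 1 lands with bottom-row=3; cleared 0 line(s) (total 0); column heights now [0 5 5 3 3 3 3], max=5
Drop 4: J rot3 at col 2 lands with bottom-row=5; cleared 0 line(s) (total 0); column heights now [0 5 6 8 3 3 3], max=8
Drop 5: I rot3 at col 0 lands with bottom-row=0; cleared 0 line(s) (total 0); column heights now [4 5 6 8 3 3 3], max=8

Answer: 4 5 6 8 3 3 3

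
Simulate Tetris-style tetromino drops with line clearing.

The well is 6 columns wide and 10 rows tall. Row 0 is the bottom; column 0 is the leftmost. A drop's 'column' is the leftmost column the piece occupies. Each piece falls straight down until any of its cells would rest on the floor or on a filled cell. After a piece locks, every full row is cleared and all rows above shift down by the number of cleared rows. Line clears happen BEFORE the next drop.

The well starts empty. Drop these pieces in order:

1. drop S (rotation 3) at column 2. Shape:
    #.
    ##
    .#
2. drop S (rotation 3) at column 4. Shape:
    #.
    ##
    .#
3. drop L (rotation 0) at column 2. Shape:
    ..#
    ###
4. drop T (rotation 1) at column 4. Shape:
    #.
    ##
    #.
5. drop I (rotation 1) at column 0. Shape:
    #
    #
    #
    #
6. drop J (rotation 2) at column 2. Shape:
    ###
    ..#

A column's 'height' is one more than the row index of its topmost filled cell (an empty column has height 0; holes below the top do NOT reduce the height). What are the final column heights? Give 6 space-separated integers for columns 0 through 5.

Drop 1: S rot3 at col 2 lands with bottom-row=0; cleared 0 line(s) (total 0); column heights now [0 0 3 2 0 0], max=3
Drop 2: S rot3 at col 4 lands with bottom-row=0; cleared 0 line(s) (total 0); column heights now [0 0 3 2 3 2], max=3
Drop 3: L rot0 at col 2 lands with bottom-row=3; cleared 0 line(s) (total 0); column heights now [0 0 4 4 5 2], max=5
Drop 4: T rot1 at col 4 lands with bottom-row=5; cleared 0 line(s) (total 0); column heights now [0 0 4 4 8 7], max=8
Drop 5: I rot1 at col 0 lands with bottom-row=0; cleared 0 line(s) (total 0); column heights now [4 0 4 4 8 7], max=8
Drop 6: J rot2 at col 2 lands with bottom-row=8; cleared 0 line(s) (total 0); column heights now [4 0 10 10 10 7], max=10

Answer: 4 0 10 10 10 7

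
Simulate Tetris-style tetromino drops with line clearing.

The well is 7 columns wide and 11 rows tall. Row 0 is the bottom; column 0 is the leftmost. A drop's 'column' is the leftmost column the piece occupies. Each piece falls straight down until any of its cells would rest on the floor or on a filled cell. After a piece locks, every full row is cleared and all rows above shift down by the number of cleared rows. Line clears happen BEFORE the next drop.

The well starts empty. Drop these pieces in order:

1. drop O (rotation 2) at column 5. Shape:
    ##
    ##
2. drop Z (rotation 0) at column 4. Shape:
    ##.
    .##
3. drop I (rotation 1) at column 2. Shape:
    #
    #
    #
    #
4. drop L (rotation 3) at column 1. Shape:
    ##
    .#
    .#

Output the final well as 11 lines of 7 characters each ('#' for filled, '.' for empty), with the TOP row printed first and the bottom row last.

Answer: .......
.......
.......
.......
.##....
..#....
..#....
..#.##.
..#..##
..#..##
..#..##

Derivation:
Drop 1: O rot2 at col 5 lands with bottom-row=0; cleared 0 line(s) (total 0); column heights now [0 0 0 0 0 2 2], max=2
Drop 2: Z rot0 at col 4 lands with bottom-row=2; cleared 0 line(s) (total 0); column heights now [0 0 0 0 4 4 3], max=4
Drop 3: I rot1 at col 2 lands with bottom-row=0; cleared 0 line(s) (total 0); column heights now [0 0 4 0 4 4 3], max=4
Drop 4: L rot3 at col 1 lands with bottom-row=4; cleared 0 line(s) (total 0); column heights now [0 7 7 0 4 4 3], max=7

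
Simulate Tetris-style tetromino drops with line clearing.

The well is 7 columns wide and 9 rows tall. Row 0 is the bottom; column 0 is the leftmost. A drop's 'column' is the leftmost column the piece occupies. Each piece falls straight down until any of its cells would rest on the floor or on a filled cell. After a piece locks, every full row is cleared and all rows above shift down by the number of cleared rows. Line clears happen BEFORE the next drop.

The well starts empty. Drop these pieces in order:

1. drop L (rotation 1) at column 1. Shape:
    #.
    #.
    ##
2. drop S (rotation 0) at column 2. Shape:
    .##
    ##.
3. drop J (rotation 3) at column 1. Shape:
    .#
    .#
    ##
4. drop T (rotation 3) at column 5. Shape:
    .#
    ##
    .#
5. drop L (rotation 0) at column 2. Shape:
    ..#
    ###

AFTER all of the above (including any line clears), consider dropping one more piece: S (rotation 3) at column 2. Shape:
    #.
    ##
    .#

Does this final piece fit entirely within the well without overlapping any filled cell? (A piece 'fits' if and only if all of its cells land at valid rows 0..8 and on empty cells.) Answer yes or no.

Drop 1: L rot1 at col 1 lands with bottom-row=0; cleared 0 line(s) (total 0); column heights now [0 3 1 0 0 0 0], max=3
Drop 2: S rot0 at col 2 lands with bottom-row=1; cleared 0 line(s) (total 0); column heights now [0 3 2 3 3 0 0], max=3
Drop 3: J rot3 at col 1 lands with bottom-row=3; cleared 0 line(s) (total 0); column heights now [0 4 6 3 3 0 0], max=6
Drop 4: T rot3 at col 5 lands with bottom-row=0; cleared 0 line(s) (total 0); column heights now [0 4 6 3 3 2 3], max=6
Drop 5: L rot0 at col 2 lands with bottom-row=6; cleared 0 line(s) (total 0); column heights now [0 4 7 7 8 2 3], max=8
Test piece S rot3 at col 2 (width 2): heights before test = [0 4 7 7 8 2 3]; fits = False

Answer: no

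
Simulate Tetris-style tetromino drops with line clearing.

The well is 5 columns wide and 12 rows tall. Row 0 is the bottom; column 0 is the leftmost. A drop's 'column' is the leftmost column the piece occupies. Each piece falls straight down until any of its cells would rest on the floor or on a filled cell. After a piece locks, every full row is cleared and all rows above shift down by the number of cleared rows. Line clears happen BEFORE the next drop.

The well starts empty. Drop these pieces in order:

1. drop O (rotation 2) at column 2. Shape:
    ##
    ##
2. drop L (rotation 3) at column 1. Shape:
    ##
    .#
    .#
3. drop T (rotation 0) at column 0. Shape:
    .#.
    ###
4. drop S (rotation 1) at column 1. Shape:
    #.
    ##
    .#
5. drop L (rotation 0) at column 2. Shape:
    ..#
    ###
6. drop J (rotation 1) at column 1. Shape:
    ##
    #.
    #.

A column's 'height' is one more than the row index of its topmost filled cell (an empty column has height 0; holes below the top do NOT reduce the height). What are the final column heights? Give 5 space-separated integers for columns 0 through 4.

Answer: 6 12 12 9 10

Derivation:
Drop 1: O rot2 at col 2 lands with bottom-row=0; cleared 0 line(s) (total 0); column heights now [0 0 2 2 0], max=2
Drop 2: L rot3 at col 1 lands with bottom-row=2; cleared 0 line(s) (total 0); column heights now [0 5 5 2 0], max=5
Drop 3: T rot0 at col 0 lands with bottom-row=5; cleared 0 line(s) (total 0); column heights now [6 7 6 2 0], max=7
Drop 4: S rot1 at col 1 lands with bottom-row=6; cleared 0 line(s) (total 0); column heights now [6 9 8 2 0], max=9
Drop 5: L rot0 at col 2 lands with bottom-row=8; cleared 0 line(s) (total 0); column heights now [6 9 9 9 10], max=10
Drop 6: J rot1 at col 1 lands with bottom-row=9; cleared 0 line(s) (total 0); column heights now [6 12 12 9 10], max=12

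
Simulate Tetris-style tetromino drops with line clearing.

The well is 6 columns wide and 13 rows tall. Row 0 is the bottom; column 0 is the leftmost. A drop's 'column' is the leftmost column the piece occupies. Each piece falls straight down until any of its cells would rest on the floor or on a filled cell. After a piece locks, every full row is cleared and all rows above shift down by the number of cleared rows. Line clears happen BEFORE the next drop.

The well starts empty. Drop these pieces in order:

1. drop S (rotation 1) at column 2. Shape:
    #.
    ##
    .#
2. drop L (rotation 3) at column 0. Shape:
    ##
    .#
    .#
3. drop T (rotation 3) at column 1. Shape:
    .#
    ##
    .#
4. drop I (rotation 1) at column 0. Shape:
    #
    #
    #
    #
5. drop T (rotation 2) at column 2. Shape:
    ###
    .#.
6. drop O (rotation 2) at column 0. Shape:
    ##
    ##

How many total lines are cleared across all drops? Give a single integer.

Drop 1: S rot1 at col 2 lands with bottom-row=0; cleared 0 line(s) (total 0); column heights now [0 0 3 2 0 0], max=3
Drop 2: L rot3 at col 0 lands with bottom-row=0; cleared 0 line(s) (total 0); column heights now [3 3 3 2 0 0], max=3
Drop 3: T rot3 at col 1 lands with bottom-row=3; cleared 0 line(s) (total 0); column heights now [3 5 6 2 0 0], max=6
Drop 4: I rot1 at col 0 lands with bottom-row=3; cleared 0 line(s) (total 0); column heights now [7 5 6 2 0 0], max=7
Drop 5: T rot2 at col 2 lands with bottom-row=5; cleared 0 line(s) (total 0); column heights now [7 5 7 7 7 0], max=7
Drop 6: O rot2 at col 0 lands with bottom-row=7; cleared 0 line(s) (total 0); column heights now [9 9 7 7 7 0], max=9

Answer: 0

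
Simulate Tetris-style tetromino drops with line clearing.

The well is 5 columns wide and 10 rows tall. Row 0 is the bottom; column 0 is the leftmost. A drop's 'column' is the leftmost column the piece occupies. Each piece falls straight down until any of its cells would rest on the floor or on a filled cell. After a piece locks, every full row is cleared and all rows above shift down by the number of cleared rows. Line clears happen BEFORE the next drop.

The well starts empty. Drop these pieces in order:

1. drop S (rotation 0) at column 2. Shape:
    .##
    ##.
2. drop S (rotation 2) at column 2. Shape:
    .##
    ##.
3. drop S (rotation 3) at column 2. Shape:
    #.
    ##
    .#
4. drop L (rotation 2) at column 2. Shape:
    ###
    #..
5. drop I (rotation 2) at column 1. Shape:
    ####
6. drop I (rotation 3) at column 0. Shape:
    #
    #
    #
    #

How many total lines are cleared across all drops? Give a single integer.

Answer: 0

Derivation:
Drop 1: S rot0 at col 2 lands with bottom-row=0; cleared 0 line(s) (total 0); column heights now [0 0 1 2 2], max=2
Drop 2: S rot2 at col 2 lands with bottom-row=2; cleared 0 line(s) (total 0); column heights now [0 0 3 4 4], max=4
Drop 3: S rot3 at col 2 lands with bottom-row=4; cleared 0 line(s) (total 0); column heights now [0 0 7 6 4], max=7
Drop 4: L rot2 at col 2 lands with bottom-row=7; cleared 0 line(s) (total 0); column heights now [0 0 9 9 9], max=9
Drop 5: I rot2 at col 1 lands with bottom-row=9; cleared 0 line(s) (total 0); column heights now [0 10 10 10 10], max=10
Drop 6: I rot3 at col 0 lands with bottom-row=0; cleared 0 line(s) (total 0); column heights now [4 10 10 10 10], max=10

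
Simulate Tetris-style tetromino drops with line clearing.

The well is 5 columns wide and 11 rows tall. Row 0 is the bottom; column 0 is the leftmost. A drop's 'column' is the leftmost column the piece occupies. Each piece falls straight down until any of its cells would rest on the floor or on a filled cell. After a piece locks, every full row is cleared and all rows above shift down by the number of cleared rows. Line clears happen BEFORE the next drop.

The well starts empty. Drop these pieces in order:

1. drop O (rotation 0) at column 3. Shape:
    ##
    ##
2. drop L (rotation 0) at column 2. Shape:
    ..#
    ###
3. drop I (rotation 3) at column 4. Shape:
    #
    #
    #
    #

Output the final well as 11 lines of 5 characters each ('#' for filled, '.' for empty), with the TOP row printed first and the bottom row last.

Drop 1: O rot0 at col 3 lands with bottom-row=0; cleared 0 line(s) (total 0); column heights now [0 0 0 2 2], max=2
Drop 2: L rot0 at col 2 lands with bottom-row=2; cleared 0 line(s) (total 0); column heights now [0 0 3 3 4], max=4
Drop 3: I rot3 at col 4 lands with bottom-row=4; cleared 0 line(s) (total 0); column heights now [0 0 3 3 8], max=8

Answer: .....
.....
.....
....#
....#
....#
....#
....#
..###
...##
...##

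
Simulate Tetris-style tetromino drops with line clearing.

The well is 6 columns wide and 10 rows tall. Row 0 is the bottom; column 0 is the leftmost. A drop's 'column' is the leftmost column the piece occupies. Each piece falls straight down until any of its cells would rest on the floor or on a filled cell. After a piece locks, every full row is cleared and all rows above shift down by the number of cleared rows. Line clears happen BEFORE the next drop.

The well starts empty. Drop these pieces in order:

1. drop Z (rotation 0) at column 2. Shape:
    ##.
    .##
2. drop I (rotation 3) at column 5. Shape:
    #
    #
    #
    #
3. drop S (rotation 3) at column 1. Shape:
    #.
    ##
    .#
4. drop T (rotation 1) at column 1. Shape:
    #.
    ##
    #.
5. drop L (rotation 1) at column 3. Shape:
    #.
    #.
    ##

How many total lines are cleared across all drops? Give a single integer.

Drop 1: Z rot0 at col 2 lands with bottom-row=0; cleared 0 line(s) (total 0); column heights now [0 0 2 2 1 0], max=2
Drop 2: I rot3 at col 5 lands with bottom-row=0; cleared 0 line(s) (total 0); column heights now [0 0 2 2 1 4], max=4
Drop 3: S rot3 at col 1 lands with bottom-row=2; cleared 0 line(s) (total 0); column heights now [0 5 4 2 1 4], max=5
Drop 4: T rot1 at col 1 lands with bottom-row=5; cleared 0 line(s) (total 0); column heights now [0 8 7 2 1 4], max=8
Drop 5: L rot1 at col 3 lands with bottom-row=2; cleared 0 line(s) (total 0); column heights now [0 8 7 5 3 4], max=8

Answer: 0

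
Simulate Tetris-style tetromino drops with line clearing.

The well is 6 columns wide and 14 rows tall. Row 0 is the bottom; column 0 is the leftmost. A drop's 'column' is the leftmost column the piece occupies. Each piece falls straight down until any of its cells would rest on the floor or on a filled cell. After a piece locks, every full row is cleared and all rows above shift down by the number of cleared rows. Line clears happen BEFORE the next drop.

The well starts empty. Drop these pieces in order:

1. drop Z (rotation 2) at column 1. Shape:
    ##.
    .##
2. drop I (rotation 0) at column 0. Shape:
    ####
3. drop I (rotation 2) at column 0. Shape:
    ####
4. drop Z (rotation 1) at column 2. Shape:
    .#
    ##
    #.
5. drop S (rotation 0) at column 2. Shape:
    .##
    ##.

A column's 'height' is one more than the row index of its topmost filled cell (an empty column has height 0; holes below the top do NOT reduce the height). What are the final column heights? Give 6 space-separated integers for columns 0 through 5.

Drop 1: Z rot2 at col 1 lands with bottom-row=0; cleared 0 line(s) (total 0); column heights now [0 2 2 1 0 0], max=2
Drop 2: I rot0 at col 0 lands with bottom-row=2; cleared 0 line(s) (total 0); column heights now [3 3 3 3 0 0], max=3
Drop 3: I rot2 at col 0 lands with bottom-row=3; cleared 0 line(s) (total 0); column heights now [4 4 4 4 0 0], max=4
Drop 4: Z rot1 at col 2 lands with bottom-row=4; cleared 0 line(s) (total 0); column heights now [4 4 6 7 0 0], max=7
Drop 5: S rot0 at col 2 lands with bottom-row=7; cleared 0 line(s) (total 0); column heights now [4 4 8 9 9 0], max=9

Answer: 4 4 8 9 9 0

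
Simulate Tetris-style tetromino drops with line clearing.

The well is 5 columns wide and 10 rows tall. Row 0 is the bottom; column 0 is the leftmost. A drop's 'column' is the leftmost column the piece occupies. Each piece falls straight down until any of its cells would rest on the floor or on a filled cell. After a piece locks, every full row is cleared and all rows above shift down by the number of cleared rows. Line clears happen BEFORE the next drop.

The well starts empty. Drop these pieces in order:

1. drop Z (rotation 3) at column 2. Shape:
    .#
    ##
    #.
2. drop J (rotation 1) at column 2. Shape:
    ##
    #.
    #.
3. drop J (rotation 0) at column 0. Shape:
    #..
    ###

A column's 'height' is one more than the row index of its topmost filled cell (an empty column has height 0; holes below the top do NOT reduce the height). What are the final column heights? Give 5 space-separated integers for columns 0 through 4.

Drop 1: Z rot3 at col 2 lands with bottom-row=0; cleared 0 line(s) (total 0); column heights now [0 0 2 3 0], max=3
Drop 2: J rot1 at col 2 lands with bottom-row=2; cleared 0 line(s) (total 0); column heights now [0 0 5 5 0], max=5
Drop 3: J rot0 at col 0 lands with bottom-row=5; cleared 0 line(s) (total 0); column heights now [7 6 6 5 0], max=7

Answer: 7 6 6 5 0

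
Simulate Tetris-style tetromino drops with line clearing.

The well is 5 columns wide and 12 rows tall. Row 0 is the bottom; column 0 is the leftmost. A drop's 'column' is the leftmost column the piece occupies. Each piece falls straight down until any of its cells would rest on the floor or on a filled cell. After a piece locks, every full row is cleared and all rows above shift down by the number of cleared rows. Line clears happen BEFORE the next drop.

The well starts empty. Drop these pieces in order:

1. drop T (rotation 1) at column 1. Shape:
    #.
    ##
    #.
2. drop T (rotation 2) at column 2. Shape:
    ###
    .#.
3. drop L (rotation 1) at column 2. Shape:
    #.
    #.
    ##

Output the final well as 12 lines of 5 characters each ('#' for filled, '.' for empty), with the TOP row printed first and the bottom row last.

Answer: .....
.....
.....
.....
.....
.....
..#..
..#..
..##.
.####
.###.
.#...

Derivation:
Drop 1: T rot1 at col 1 lands with bottom-row=0; cleared 0 line(s) (total 0); column heights now [0 3 2 0 0], max=3
Drop 2: T rot2 at col 2 lands with bottom-row=1; cleared 0 line(s) (total 0); column heights now [0 3 3 3 3], max=3
Drop 3: L rot1 at col 2 lands with bottom-row=3; cleared 0 line(s) (total 0); column heights now [0 3 6 4 3], max=6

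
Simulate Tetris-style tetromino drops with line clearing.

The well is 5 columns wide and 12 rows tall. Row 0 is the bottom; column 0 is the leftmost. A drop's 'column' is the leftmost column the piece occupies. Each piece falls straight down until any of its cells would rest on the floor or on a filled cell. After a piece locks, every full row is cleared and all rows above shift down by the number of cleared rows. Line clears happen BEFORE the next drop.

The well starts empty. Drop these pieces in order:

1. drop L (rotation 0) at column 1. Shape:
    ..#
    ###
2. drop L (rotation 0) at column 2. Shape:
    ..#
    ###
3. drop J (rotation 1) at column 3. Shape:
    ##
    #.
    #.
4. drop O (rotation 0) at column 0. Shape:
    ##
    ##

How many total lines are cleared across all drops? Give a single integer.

Drop 1: L rot0 at col 1 lands with bottom-row=0; cleared 0 line(s) (total 0); column heights now [0 1 1 2 0], max=2
Drop 2: L rot0 at col 2 lands with bottom-row=2; cleared 0 line(s) (total 0); column heights now [0 1 3 3 4], max=4
Drop 3: J rot1 at col 3 lands with bottom-row=3; cleared 0 line(s) (total 0); column heights now [0 1 3 6 6], max=6
Drop 4: O rot0 at col 0 lands with bottom-row=1; cleared 1 line(s) (total 1); column heights now [2 2 1 5 5], max=5

Answer: 1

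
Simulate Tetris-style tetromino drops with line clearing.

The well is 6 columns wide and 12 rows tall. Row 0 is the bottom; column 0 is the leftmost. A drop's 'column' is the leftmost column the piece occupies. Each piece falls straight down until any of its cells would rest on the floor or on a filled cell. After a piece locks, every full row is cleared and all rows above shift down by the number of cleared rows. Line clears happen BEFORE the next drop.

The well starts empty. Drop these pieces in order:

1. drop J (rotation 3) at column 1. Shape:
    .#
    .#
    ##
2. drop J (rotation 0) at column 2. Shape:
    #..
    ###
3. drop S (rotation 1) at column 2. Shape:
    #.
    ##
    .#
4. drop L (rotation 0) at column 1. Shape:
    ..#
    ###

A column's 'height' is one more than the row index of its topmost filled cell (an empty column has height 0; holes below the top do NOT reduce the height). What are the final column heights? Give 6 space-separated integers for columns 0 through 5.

Answer: 0 8 8 9 4 0

Derivation:
Drop 1: J rot3 at col 1 lands with bottom-row=0; cleared 0 line(s) (total 0); column heights now [0 1 3 0 0 0], max=3
Drop 2: J rot0 at col 2 lands with bottom-row=3; cleared 0 line(s) (total 0); column heights now [0 1 5 4 4 0], max=5
Drop 3: S rot1 at col 2 lands with bottom-row=4; cleared 0 line(s) (total 0); column heights now [0 1 7 6 4 0], max=7
Drop 4: L rot0 at col 1 lands with bottom-row=7; cleared 0 line(s) (total 0); column heights now [0 8 8 9 4 0], max=9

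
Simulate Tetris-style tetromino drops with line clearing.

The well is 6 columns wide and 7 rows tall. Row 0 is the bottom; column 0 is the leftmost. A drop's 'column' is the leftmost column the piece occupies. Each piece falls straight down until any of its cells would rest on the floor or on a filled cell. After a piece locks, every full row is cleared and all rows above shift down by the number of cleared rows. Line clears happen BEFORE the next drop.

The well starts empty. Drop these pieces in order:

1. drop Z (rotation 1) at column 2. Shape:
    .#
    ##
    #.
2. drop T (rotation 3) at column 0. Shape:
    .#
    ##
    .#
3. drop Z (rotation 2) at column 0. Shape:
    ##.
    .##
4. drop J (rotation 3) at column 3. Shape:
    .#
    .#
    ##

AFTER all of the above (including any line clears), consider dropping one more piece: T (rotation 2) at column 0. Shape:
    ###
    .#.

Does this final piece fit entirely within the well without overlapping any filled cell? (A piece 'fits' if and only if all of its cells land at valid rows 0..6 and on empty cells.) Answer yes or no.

Answer: yes

Derivation:
Drop 1: Z rot1 at col 2 lands with bottom-row=0; cleared 0 line(s) (total 0); column heights now [0 0 2 3 0 0], max=3
Drop 2: T rot3 at col 0 lands with bottom-row=0; cleared 0 line(s) (total 0); column heights now [2 3 2 3 0 0], max=3
Drop 3: Z rot2 at col 0 lands with bottom-row=3; cleared 0 line(s) (total 0); column heights now [5 5 4 3 0 0], max=5
Drop 4: J rot3 at col 3 lands with bottom-row=3; cleared 0 line(s) (total 0); column heights now [5 5 4 4 6 0], max=6
Test piece T rot2 at col 0 (width 3): heights before test = [5 5 4 4 6 0]; fits = True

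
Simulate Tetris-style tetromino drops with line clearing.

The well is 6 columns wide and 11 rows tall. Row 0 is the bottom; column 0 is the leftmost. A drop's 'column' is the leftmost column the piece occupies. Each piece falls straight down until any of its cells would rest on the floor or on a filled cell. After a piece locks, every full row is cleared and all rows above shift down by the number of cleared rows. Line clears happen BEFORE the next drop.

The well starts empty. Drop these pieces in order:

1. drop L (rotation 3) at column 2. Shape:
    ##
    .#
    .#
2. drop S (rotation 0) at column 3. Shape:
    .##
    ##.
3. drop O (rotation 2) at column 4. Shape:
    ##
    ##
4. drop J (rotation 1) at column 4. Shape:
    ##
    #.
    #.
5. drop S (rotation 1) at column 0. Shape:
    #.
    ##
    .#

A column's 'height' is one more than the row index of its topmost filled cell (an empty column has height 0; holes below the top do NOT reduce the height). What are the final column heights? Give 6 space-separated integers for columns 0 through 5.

Answer: 3 2 3 4 10 10

Derivation:
Drop 1: L rot3 at col 2 lands with bottom-row=0; cleared 0 line(s) (total 0); column heights now [0 0 3 3 0 0], max=3
Drop 2: S rot0 at col 3 lands with bottom-row=3; cleared 0 line(s) (total 0); column heights now [0 0 3 4 5 5], max=5
Drop 3: O rot2 at col 4 lands with bottom-row=5; cleared 0 line(s) (total 0); column heights now [0 0 3 4 7 7], max=7
Drop 4: J rot1 at col 4 lands with bottom-row=7; cleared 0 line(s) (total 0); column heights now [0 0 3 4 10 10], max=10
Drop 5: S rot1 at col 0 lands with bottom-row=0; cleared 0 line(s) (total 0); column heights now [3 2 3 4 10 10], max=10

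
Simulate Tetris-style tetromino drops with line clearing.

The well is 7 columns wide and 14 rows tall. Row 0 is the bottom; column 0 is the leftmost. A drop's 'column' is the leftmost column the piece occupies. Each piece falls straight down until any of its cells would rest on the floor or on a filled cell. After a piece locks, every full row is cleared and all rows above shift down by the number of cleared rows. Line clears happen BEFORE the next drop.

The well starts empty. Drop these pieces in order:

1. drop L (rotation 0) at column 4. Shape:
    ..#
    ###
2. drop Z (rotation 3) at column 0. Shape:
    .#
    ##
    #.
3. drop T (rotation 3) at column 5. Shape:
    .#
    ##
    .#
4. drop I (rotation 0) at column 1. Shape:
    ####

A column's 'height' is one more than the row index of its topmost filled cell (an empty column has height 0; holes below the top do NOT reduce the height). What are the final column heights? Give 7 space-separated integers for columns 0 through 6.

Drop 1: L rot0 at col 4 lands with bottom-row=0; cleared 0 line(s) (total 0); column heights now [0 0 0 0 1 1 2], max=2
Drop 2: Z rot3 at col 0 lands with bottom-row=0; cleared 0 line(s) (total 0); column heights now [2 3 0 0 1 1 2], max=3
Drop 3: T rot3 at col 5 lands with bottom-row=2; cleared 0 line(s) (total 0); column heights now [2 3 0 0 1 4 5], max=5
Drop 4: I rot0 at col 1 lands with bottom-row=3; cleared 0 line(s) (total 0); column heights now [2 4 4 4 4 4 5], max=5

Answer: 2 4 4 4 4 4 5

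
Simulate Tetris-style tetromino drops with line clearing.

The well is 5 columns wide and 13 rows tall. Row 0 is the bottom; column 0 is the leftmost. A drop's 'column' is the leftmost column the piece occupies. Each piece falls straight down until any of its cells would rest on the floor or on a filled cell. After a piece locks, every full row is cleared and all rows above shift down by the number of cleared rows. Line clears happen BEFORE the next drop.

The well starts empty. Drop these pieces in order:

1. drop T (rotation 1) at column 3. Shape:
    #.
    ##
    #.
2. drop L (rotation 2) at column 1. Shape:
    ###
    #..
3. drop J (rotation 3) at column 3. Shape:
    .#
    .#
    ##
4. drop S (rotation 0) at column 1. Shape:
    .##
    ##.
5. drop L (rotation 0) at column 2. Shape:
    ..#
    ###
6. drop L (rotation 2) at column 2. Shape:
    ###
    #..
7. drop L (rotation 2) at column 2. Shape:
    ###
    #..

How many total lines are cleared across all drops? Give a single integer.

Drop 1: T rot1 at col 3 lands with bottom-row=0; cleared 0 line(s) (total 0); column heights now [0 0 0 3 2], max=3
Drop 2: L rot2 at col 1 lands with bottom-row=2; cleared 0 line(s) (total 0); column heights now [0 4 4 4 2], max=4
Drop 3: J rot3 at col 3 lands with bottom-row=4; cleared 0 line(s) (total 0); column heights now [0 4 4 5 7], max=7
Drop 4: S rot0 at col 1 lands with bottom-row=4; cleared 0 line(s) (total 0); column heights now [0 5 6 6 7], max=7
Drop 5: L rot0 at col 2 lands with bottom-row=7; cleared 0 line(s) (total 0); column heights now [0 5 8 8 9], max=9
Drop 6: L rot2 at col 2 lands with bottom-row=8; cleared 0 line(s) (total 0); column heights now [0 5 10 10 10], max=10
Drop 7: L rot2 at col 2 lands with bottom-row=10; cleared 0 line(s) (total 0); column heights now [0 5 12 12 12], max=12

Answer: 0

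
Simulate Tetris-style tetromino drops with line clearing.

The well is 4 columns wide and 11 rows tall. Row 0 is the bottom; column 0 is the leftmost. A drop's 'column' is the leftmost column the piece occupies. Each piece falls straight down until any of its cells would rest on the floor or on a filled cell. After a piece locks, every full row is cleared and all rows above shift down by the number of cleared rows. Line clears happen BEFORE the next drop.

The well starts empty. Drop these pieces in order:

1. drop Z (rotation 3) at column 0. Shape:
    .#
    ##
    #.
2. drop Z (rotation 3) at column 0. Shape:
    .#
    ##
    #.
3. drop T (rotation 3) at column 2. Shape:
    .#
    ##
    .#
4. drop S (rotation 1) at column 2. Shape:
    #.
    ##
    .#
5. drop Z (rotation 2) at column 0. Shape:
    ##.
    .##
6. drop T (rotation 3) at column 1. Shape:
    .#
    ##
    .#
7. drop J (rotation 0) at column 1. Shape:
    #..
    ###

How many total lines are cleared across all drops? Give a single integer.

Drop 1: Z rot3 at col 0 lands with bottom-row=0; cleared 0 line(s) (total 0); column heights now [2 3 0 0], max=3
Drop 2: Z rot3 at col 0 lands with bottom-row=2; cleared 0 line(s) (total 0); column heights now [4 5 0 0], max=5
Drop 3: T rot3 at col 2 lands with bottom-row=0; cleared 1 line(s) (total 1); column heights now [3 4 0 2], max=4
Drop 4: S rot1 at col 2 lands with bottom-row=2; cleared 0 line(s) (total 1); column heights now [3 4 5 4], max=5
Drop 5: Z rot2 at col 0 lands with bottom-row=5; cleared 0 line(s) (total 1); column heights now [7 7 6 4], max=7
Drop 6: T rot3 at col 1 lands with bottom-row=6; cleared 0 line(s) (total 1); column heights now [7 8 9 4], max=9
Drop 7: J rot0 at col 1 lands with bottom-row=9; cleared 0 line(s) (total 1); column heights now [7 11 10 10], max=11

Answer: 1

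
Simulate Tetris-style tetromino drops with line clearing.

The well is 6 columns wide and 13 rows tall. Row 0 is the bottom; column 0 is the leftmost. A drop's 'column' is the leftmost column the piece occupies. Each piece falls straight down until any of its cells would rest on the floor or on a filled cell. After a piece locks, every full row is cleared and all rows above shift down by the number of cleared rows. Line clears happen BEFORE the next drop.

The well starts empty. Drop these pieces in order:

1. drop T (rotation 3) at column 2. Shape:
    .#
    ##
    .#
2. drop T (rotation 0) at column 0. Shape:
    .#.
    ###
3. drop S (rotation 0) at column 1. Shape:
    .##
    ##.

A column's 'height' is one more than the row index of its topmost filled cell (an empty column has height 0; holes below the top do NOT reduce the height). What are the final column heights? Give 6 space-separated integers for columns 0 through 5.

Drop 1: T rot3 at col 2 lands with bottom-row=0; cleared 0 line(s) (total 0); column heights now [0 0 2 3 0 0], max=3
Drop 2: T rot0 at col 0 lands with bottom-row=2; cleared 0 line(s) (total 0); column heights now [3 4 3 3 0 0], max=4
Drop 3: S rot0 at col 1 lands with bottom-row=4; cleared 0 line(s) (total 0); column heights now [3 5 6 6 0 0], max=6

Answer: 3 5 6 6 0 0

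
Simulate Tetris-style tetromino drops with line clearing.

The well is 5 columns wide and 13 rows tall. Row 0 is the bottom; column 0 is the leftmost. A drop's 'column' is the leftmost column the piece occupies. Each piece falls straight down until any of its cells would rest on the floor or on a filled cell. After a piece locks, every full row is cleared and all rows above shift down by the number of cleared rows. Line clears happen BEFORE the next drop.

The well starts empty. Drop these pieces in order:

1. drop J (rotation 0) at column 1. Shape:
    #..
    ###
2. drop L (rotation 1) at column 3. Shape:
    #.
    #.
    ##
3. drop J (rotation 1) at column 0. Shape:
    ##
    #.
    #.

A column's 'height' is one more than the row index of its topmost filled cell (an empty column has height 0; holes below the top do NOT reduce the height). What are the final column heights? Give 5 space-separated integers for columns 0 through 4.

Drop 1: J rot0 at col 1 lands with bottom-row=0; cleared 0 line(s) (total 0); column heights now [0 2 1 1 0], max=2
Drop 2: L rot1 at col 3 lands with bottom-row=1; cleared 0 line(s) (total 0); column heights now [0 2 1 4 2], max=4
Drop 3: J rot1 at col 0 lands with bottom-row=0; cleared 0 line(s) (total 0); column heights now [3 3 1 4 2], max=4

Answer: 3 3 1 4 2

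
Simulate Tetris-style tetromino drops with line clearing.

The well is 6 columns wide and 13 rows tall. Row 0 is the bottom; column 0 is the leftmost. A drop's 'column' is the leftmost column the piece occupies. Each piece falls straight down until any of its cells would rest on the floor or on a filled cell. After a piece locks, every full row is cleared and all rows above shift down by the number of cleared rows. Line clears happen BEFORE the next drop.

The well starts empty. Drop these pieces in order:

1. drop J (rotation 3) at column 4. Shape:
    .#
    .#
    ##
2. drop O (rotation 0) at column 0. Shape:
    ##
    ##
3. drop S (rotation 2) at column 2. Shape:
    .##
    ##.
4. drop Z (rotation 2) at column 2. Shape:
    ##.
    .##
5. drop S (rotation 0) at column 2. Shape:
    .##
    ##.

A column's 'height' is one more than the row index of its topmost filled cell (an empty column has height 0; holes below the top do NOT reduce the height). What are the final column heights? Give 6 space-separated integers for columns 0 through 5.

Answer: 1 1 4 5 5 2

Derivation:
Drop 1: J rot3 at col 4 lands with bottom-row=0; cleared 0 line(s) (total 0); column heights now [0 0 0 0 1 3], max=3
Drop 2: O rot0 at col 0 lands with bottom-row=0; cleared 0 line(s) (total 0); column heights now [2 2 0 0 1 3], max=3
Drop 3: S rot2 at col 2 lands with bottom-row=0; cleared 1 line(s) (total 1); column heights now [1 1 0 1 1 2], max=2
Drop 4: Z rot2 at col 2 lands with bottom-row=1; cleared 0 line(s) (total 1); column heights now [1 1 3 3 2 2], max=3
Drop 5: S rot0 at col 2 lands with bottom-row=3; cleared 0 line(s) (total 1); column heights now [1 1 4 5 5 2], max=5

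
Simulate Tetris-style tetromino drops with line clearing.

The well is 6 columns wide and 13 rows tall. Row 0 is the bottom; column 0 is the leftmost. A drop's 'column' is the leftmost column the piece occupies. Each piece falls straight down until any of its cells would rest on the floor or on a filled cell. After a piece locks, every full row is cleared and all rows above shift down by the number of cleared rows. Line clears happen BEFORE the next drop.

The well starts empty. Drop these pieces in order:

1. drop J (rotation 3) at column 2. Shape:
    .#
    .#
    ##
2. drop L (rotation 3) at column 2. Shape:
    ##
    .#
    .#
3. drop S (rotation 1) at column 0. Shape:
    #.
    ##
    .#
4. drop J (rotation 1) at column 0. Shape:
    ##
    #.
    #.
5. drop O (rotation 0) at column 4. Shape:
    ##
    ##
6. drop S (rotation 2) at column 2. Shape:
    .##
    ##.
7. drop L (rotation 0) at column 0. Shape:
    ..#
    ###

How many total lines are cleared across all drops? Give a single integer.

Drop 1: J rot3 at col 2 lands with bottom-row=0; cleared 0 line(s) (total 0); column heights now [0 0 1 3 0 0], max=3
Drop 2: L rot3 at col 2 lands with bottom-row=3; cleared 0 line(s) (total 0); column heights now [0 0 6 6 0 0], max=6
Drop 3: S rot1 at col 0 lands with bottom-row=0; cleared 0 line(s) (total 0); column heights now [3 2 6 6 0 0], max=6
Drop 4: J rot1 at col 0 lands with bottom-row=3; cleared 0 line(s) (total 0); column heights now [6 6 6 6 0 0], max=6
Drop 5: O rot0 at col 4 lands with bottom-row=0; cleared 0 line(s) (total 0); column heights now [6 6 6 6 2 2], max=6
Drop 6: S rot2 at col 2 lands with bottom-row=6; cleared 0 line(s) (total 0); column heights now [6 6 7 8 8 2], max=8
Drop 7: L rot0 at col 0 lands with bottom-row=7; cleared 0 line(s) (total 0); column heights now [8 8 9 8 8 2], max=9

Answer: 0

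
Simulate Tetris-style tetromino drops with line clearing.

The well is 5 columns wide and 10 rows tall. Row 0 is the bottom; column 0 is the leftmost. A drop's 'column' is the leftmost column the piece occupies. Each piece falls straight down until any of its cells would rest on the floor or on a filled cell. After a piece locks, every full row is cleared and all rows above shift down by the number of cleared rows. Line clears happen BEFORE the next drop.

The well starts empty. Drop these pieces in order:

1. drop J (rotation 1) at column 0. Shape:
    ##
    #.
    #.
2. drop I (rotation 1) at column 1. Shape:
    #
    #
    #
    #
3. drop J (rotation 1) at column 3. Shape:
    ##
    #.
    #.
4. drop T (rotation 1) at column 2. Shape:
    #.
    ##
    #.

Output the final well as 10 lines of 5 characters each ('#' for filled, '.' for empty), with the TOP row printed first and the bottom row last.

Drop 1: J rot1 at col 0 lands with bottom-row=0; cleared 0 line(s) (total 0); column heights now [3 3 0 0 0], max=3
Drop 2: I rot1 at col 1 lands with bottom-row=3; cleared 0 line(s) (total 0); column heights now [3 7 0 0 0], max=7
Drop 3: J rot1 at col 3 lands with bottom-row=0; cleared 0 line(s) (total 0); column heights now [3 7 0 3 3], max=7
Drop 4: T rot1 at col 2 lands with bottom-row=2; cleared 1 line(s) (total 1); column heights now [2 6 4 3 0], max=6

Answer: .....
.....
.....
.....
.#...
.#...
.##..
.###.
#..#.
#..#.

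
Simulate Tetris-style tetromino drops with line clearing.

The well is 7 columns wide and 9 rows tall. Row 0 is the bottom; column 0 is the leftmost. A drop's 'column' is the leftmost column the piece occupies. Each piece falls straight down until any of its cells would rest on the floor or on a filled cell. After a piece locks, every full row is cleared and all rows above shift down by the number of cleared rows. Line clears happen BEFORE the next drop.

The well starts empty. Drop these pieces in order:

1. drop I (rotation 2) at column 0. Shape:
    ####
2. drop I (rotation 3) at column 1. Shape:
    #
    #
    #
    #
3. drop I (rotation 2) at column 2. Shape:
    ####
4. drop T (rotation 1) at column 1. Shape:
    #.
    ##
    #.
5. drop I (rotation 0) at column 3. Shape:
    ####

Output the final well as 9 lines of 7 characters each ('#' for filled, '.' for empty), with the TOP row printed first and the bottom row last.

Answer: .......
.#.....
.##....
.#.....
.#.....
.#.....
.#.####
.#####.
####...

Derivation:
Drop 1: I rot2 at col 0 lands with bottom-row=0; cleared 0 line(s) (total 0); column heights now [1 1 1 1 0 0 0], max=1
Drop 2: I rot3 at col 1 lands with bottom-row=1; cleared 0 line(s) (total 0); column heights now [1 5 1 1 0 0 0], max=5
Drop 3: I rot2 at col 2 lands with bottom-row=1; cleared 0 line(s) (total 0); column heights now [1 5 2 2 2 2 0], max=5
Drop 4: T rot1 at col 1 lands with bottom-row=5; cleared 0 line(s) (total 0); column heights now [1 8 7 2 2 2 0], max=8
Drop 5: I rot0 at col 3 lands with bottom-row=2; cleared 0 line(s) (total 0); column heights now [1 8 7 3 3 3 3], max=8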